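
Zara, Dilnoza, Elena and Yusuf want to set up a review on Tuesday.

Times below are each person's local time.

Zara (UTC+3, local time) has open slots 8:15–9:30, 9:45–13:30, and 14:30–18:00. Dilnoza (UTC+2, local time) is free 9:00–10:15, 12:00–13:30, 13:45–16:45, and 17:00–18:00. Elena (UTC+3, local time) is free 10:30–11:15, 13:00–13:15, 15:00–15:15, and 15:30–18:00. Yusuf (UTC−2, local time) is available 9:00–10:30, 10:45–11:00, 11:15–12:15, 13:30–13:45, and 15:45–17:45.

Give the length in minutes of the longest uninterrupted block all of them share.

Zara → UTC: 05:15–06:30, 06:45–10:30, 11:30–15:00.
Dilnoza → UTC: 07:00–08:15, 10:00–11:30, 11:45–14:45, 15:00–16:00.
Elena → UTC: 07:30–08:15, 10:00–10:15, 12:00–12:15, 12:30–15:00.
Yusuf → UTC: 11:00–12:30, 12:45–13:00, 13:15–14:15, 15:30–15:45, 17:45–19:45.
Zara ∩ Dilnoza: 07:00–08:15, 10:00–10:30, 11:45–14:45.
Zara ∩ Dilnoza ∩ Elena: 07:30–08:15, 10:00–10:15, 12:00–12:15, 12:30–14:45.
Zara ∩ Dilnoza ∩ Elena ∩ Yusuf: 12:00–12:15, 12:45–13:00, 13:15–14:15.
Common window lengths: 15, 15, 60 min; longest is 60.

60 minutes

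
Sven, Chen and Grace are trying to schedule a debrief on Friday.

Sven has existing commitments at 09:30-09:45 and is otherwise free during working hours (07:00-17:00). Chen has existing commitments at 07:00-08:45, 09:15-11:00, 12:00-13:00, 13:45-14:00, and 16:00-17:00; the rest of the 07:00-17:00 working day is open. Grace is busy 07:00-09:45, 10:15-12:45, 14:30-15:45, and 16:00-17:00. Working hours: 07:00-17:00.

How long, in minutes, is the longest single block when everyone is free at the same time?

Sven free within 07:00–17:00: 07:00–09:30, 09:45–17:00.
Chen free within 07:00–17:00: 08:45–09:15, 11:00–12:00, 13:00–13:45, 14:00–16:00.
Grace free within 07:00–17:00: 09:45–10:15, 12:45–14:30, 15:45–16:00.
Sven ∩ Chen: 08:45–09:15, 11:00–12:00, 13:00–13:45, 14:00–16:00.
Sven ∩ Chen ∩ Grace: 13:00–13:45, 14:00–14:30, 15:45–16:00.
Common window lengths: 45, 30, 15 min; longest is 45.

45 minutes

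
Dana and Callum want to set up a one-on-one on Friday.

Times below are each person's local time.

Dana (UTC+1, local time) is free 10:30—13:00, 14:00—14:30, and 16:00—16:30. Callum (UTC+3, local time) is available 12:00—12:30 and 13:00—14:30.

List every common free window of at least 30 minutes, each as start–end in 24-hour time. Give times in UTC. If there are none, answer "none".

10:00–11:30

Dana → UTC: 09:30–12:00, 13:00–13:30, 15:00–15:30.
Callum → UTC: 09:00–09:30, 10:00–11:30.
Dana ∩ Callum: 10:00–11:30.
Windows ≥ 30 min: 10:00–11:30.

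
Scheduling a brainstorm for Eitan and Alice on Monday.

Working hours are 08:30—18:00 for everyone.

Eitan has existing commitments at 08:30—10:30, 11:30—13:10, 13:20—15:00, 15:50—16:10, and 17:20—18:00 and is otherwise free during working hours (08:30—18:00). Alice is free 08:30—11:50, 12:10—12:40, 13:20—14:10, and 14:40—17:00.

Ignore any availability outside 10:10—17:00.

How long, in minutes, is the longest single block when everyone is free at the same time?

Eitan free within 08:30–18:00: 10:30–11:30, 13:10–13:20, 15:00–15:50, 16:10–17:20.
Eitan ∩ Alice: 10:30–11:30, 15:00–15:50, 16:10–17:00.
Restricted to 10:10–17:00: 10:30–11:30, 15:00–15:50, 16:10–17:00.
Common window lengths: 60, 50, 50 min; longest is 60.

60 minutes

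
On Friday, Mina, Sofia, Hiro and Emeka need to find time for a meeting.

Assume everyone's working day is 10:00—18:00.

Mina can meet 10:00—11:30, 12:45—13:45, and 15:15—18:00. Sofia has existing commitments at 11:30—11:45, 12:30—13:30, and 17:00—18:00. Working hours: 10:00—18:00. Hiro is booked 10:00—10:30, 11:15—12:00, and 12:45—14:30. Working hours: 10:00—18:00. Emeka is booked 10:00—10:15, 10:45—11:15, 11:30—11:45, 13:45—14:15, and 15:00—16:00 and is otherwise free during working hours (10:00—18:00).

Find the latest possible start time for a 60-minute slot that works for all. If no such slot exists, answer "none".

16:00

Sofia free within 10:00–18:00: 10:00–11:30, 11:45–12:30, 13:30–17:00.
Hiro free within 10:00–18:00: 10:30–11:15, 12:00–12:45, 14:30–18:00.
Emeka free within 10:00–18:00: 10:15–10:45, 11:15–11:30, 11:45–13:45, 14:15–15:00, 16:00–18:00.
Mina ∩ Sofia: 10:00–11:30, 13:30–13:45, 15:15–17:00.
Mina ∩ Sofia ∩ Hiro: 10:30–11:15, 15:15–17:00.
Mina ∩ Sofia ∩ Hiro ∩ Emeka: 10:30–10:45, 16:00–17:00.
Windows ≥ 60 min: 16:00–17:00.
Latest start in the last window 16:00–17:00 is 17:00 − 60 min = 16:00.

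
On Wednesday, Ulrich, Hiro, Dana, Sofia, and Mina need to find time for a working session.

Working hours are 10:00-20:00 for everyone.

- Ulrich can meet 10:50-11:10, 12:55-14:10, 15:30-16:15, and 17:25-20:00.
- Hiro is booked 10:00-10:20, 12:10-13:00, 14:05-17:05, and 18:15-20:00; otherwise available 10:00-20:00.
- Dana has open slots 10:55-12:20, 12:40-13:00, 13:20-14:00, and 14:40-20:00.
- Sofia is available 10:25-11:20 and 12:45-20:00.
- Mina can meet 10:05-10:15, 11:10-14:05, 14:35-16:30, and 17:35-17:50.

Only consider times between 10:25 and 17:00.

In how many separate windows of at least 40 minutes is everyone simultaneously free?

1

Hiro free within 10:00–20:00: 10:20–12:10, 13:00–14:05, 17:05–18:15.
Ulrich ∩ Hiro: 10:50–11:10, 13:00–14:05, 17:25–18:15.
Ulrich ∩ Hiro ∩ Dana: 10:55–11:10, 13:20–14:00, 17:25–18:15.
Ulrich ∩ Hiro ∩ Dana ∩ Sofia: 10:55–11:10, 13:20–14:00, 17:25–18:15.
Ulrich ∩ Hiro ∩ Dana ∩ Sofia ∩ Mina: 13:20–14:00, 17:35–17:50.
Restricted to 10:25–17:00: 13:20–14:00.
Windows ≥ 40 min: 13:20–14:00.
That's 1 window.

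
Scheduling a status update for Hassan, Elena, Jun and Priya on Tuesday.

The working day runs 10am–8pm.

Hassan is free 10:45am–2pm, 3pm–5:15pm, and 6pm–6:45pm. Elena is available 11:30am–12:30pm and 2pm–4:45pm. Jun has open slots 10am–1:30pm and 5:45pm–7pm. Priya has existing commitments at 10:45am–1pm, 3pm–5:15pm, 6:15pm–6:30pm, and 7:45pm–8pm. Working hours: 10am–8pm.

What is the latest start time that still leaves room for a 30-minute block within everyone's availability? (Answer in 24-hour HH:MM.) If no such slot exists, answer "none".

Priya free within 10:00–20:00: 10:00–10:45, 13:00–15:00, 17:15–18:15, 18:30–19:45.
Hassan ∩ Elena: 11:30–12:30, 15:00–16:45.
Hassan ∩ Elena ∩ Jun: 11:30–12:30.
Hassan ∩ Elena ∩ Jun ∩ Priya: (none).
Windows ≥ 30 min: (none).

none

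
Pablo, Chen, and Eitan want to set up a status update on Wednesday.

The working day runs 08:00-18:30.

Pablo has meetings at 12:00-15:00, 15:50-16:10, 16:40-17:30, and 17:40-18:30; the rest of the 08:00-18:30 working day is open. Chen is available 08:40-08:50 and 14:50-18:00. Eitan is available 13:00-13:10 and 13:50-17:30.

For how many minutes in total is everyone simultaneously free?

Pablo free within 08:00–18:30: 08:00–12:00, 15:00–15:50, 16:10–16:40, 17:30–17:40.
Pablo ∩ Chen: 08:40–08:50, 15:00–15:50, 16:10–16:40, 17:30–17:40.
Pablo ∩ Chen ∩ Eitan: 15:00–15:50, 16:10–16:40.
Total common minutes: 50 + 30 = 80.

80 minutes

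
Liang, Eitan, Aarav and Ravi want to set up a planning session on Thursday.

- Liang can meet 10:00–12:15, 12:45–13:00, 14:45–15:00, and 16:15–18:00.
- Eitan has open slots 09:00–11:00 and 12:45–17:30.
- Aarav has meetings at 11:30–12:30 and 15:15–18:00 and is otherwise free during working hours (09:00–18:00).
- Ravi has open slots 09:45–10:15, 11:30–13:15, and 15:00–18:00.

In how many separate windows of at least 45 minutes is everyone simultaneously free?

Aarav free within 09:00–18:00: 09:00–11:30, 12:30–15:15.
Liang ∩ Eitan: 10:00–11:00, 12:45–13:00, 14:45–15:00, 16:15–17:30.
Liang ∩ Eitan ∩ Aarav: 10:00–11:00, 12:45–13:00, 14:45–15:00.
Liang ∩ Eitan ∩ Aarav ∩ Ravi: 10:00–10:15, 12:45–13:00.
Windows ≥ 45 min: (none).
That's 0 windows.

0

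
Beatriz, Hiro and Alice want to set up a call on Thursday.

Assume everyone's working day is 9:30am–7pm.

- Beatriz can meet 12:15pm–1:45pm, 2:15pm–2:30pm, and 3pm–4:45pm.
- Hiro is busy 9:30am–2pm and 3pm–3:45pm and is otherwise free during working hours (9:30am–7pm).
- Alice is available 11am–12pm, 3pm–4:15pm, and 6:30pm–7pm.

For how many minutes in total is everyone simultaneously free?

Hiro free within 09:30–19:00: 14:00–15:00, 15:45–19:00.
Beatriz ∩ Hiro: 14:15–14:30, 15:45–16:45.
Beatriz ∩ Hiro ∩ Alice: 15:45–16:15.
Total common minutes: 30.

30 minutes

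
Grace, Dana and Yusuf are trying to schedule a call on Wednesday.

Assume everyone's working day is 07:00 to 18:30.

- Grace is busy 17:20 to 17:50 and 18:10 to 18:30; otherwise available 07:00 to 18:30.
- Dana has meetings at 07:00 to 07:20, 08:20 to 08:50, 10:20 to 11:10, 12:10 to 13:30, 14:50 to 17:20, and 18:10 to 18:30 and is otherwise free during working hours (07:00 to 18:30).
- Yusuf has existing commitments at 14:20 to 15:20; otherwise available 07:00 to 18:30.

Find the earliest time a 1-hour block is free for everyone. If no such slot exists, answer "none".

Grace free within 07:00–18:30: 07:00–17:20, 17:50–18:10.
Dana free within 07:00–18:30: 07:20–08:20, 08:50–10:20, 11:10–12:10, 13:30–14:50, 17:20–18:10.
Yusuf free within 07:00–18:30: 07:00–14:20, 15:20–18:30.
Grace ∩ Dana: 07:20–08:20, 08:50–10:20, 11:10–12:10, 13:30–14:50, 17:50–18:10.
Grace ∩ Dana ∩ Yusuf: 07:20–08:20, 08:50–10:20, 11:10–12:10, 13:30–14:20, 17:50–18:10.
Windows ≥ 60 min: 07:20–08:20, 08:50–10:20, 11:10–12:10.
Earliest such window starts at 07:20.

07:20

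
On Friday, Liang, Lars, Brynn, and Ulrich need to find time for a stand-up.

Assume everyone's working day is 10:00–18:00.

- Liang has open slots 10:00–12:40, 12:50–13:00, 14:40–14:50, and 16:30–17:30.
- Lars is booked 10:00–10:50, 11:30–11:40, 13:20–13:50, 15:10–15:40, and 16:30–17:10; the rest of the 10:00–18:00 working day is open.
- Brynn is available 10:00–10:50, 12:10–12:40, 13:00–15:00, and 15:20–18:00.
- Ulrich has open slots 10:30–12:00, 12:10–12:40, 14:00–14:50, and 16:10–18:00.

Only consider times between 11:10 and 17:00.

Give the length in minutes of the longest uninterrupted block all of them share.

30 minutes

Lars free within 10:00–18:00: 10:50–11:30, 11:40–13:20, 13:50–15:10, 15:40–16:30, 17:10–18:00.
Liang ∩ Lars: 10:50–11:30, 11:40–12:40, 12:50–13:00, 14:40–14:50, 17:10–17:30.
Liang ∩ Lars ∩ Brynn: 12:10–12:40, 14:40–14:50, 17:10–17:30.
Liang ∩ Lars ∩ Brynn ∩ Ulrich: 12:10–12:40, 14:40–14:50, 17:10–17:30.
Restricted to 11:10–17:00: 12:10–12:40, 14:40–14:50.
Common window lengths: 30, 10 min; longest is 30.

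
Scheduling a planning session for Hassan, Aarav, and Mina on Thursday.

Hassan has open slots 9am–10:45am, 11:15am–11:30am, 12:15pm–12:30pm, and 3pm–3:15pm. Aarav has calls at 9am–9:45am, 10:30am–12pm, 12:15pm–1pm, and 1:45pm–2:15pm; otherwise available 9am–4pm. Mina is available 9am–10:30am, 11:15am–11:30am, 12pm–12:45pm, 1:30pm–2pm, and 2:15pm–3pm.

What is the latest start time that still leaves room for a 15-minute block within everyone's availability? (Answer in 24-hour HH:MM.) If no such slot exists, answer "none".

Aarav free within 09:00–16:00: 09:45–10:30, 12:00–12:15, 13:00–13:45, 14:15–16:00.
Hassan ∩ Aarav: 09:45–10:30, 15:00–15:15.
Hassan ∩ Aarav ∩ Mina: 09:45–10:30.
Windows ≥ 15 min: 09:45–10:30.
Latest start in the last window 09:45–10:30 is 10:30 − 15 min = 10:15.

10:15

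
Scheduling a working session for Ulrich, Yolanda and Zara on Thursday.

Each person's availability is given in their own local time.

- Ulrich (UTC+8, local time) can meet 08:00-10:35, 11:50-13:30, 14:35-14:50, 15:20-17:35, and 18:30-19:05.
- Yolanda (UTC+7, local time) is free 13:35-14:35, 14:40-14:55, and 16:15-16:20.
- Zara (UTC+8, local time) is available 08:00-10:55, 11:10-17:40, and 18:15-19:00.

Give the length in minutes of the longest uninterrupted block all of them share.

15 minutes

Ulrich → UTC: 00:00–02:35, 03:50–05:30, 06:35–06:50, 07:20–09:35, 10:30–11:05.
Yolanda → UTC: 06:35–07:35, 07:40–07:55, 09:15–09:20.
Zara → UTC: 00:00–02:55, 03:10–09:40, 10:15–11:00.
Ulrich ∩ Yolanda: 06:35–06:50, 07:20–07:35, 07:40–07:55, 09:15–09:20.
Ulrich ∩ Yolanda ∩ Zara: 06:35–06:50, 07:20–07:35, 07:40–07:55, 09:15–09:20.
Common window lengths: 15, 15, 15, 5 min; longest is 15.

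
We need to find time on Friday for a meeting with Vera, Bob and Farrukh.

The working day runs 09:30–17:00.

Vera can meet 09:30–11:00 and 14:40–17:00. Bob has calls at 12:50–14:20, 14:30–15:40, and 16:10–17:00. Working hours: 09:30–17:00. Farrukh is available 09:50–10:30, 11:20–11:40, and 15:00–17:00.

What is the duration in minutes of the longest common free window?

Bob free within 09:30–17:00: 09:30–12:50, 14:20–14:30, 15:40–16:10.
Vera ∩ Bob: 09:30–11:00, 15:40–16:10.
Vera ∩ Bob ∩ Farrukh: 09:50–10:30, 15:40–16:10.
Common window lengths: 40, 30 min; longest is 40.

40 minutes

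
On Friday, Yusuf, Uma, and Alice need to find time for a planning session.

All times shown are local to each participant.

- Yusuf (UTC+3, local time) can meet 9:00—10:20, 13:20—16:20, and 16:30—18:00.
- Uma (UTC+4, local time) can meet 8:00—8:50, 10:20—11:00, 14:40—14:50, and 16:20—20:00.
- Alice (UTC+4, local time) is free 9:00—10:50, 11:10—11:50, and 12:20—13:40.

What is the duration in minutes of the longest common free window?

Yusuf → UTC: 06:00–07:20, 10:20–13:20, 13:30–15:00.
Uma → UTC: 04:00–04:50, 06:20–07:00, 10:40–10:50, 12:20–16:00.
Alice → UTC: 05:00–06:50, 07:10–07:50, 08:20–09:40.
Yusuf ∩ Uma: 06:20–07:00, 10:40–10:50, 12:20–13:20, 13:30–15:00.
Yusuf ∩ Uma ∩ Alice: 06:20–06:50.
Single common window of 30 minutes.

30 minutes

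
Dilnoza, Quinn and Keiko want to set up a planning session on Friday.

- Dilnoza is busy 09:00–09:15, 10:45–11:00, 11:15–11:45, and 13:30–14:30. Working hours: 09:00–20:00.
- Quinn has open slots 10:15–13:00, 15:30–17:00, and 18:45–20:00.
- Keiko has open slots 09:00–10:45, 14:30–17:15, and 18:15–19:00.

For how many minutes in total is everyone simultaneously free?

135 minutes

Dilnoza free within 09:00–20:00: 09:15–10:45, 11:00–11:15, 11:45–13:30, 14:30–20:00.
Dilnoza ∩ Quinn: 10:15–10:45, 11:00–11:15, 11:45–13:00, 15:30–17:00, 18:45–20:00.
Dilnoza ∩ Quinn ∩ Keiko: 10:15–10:45, 15:30–17:00, 18:45–19:00.
Total common minutes: 30 + 90 + 15 = 135.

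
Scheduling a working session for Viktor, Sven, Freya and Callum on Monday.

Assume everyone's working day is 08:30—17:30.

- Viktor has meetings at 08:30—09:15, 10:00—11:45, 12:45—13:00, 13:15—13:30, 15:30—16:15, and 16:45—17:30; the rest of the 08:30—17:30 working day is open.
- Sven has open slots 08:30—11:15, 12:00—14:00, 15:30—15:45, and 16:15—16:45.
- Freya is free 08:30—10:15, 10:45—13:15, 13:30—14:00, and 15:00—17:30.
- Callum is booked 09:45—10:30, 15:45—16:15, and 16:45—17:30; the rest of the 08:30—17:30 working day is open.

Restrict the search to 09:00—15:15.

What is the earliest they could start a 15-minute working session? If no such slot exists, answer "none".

Viktor free within 08:30–17:30: 09:15–10:00, 11:45–12:45, 13:00–13:15, 13:30–15:30, 16:15–16:45.
Callum free within 08:30–17:30: 08:30–09:45, 10:30–15:45, 16:15–16:45.
Viktor ∩ Sven: 09:15–10:00, 12:00–12:45, 13:00–13:15, 13:30–14:00, 16:15–16:45.
Viktor ∩ Sven ∩ Freya: 09:15–10:00, 12:00–12:45, 13:00–13:15, 13:30–14:00, 16:15–16:45.
Viktor ∩ Sven ∩ Freya ∩ Callum: 09:15–09:45, 12:00–12:45, 13:00–13:15, 13:30–14:00, 16:15–16:45.
Restricted to 09:00–15:15: 09:15–09:45, 12:00–12:45, 13:00–13:15, 13:30–14:00.
Windows ≥ 15 min: 09:15–09:45, 12:00–12:45, 13:00–13:15, 13:30–14:00.
Earliest such window starts at 09:15.

09:15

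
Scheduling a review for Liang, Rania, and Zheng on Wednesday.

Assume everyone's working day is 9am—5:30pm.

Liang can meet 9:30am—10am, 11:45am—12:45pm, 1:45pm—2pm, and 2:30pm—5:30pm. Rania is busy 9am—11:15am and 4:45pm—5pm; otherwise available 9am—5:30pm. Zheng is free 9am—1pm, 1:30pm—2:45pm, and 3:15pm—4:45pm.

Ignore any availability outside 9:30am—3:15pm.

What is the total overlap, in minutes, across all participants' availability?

Rania free within 09:00–17:30: 11:15–16:45, 17:00–17:30.
Liang ∩ Rania: 11:45–12:45, 13:45–14:00, 14:30–16:45, 17:00–17:30.
Liang ∩ Rania ∩ Zheng: 11:45–12:45, 13:45–14:00, 14:30–14:45, 15:15–16:45.
Restricted to 09:30–15:15: 11:45–12:45, 13:45–14:00, 14:30–14:45.
Total common minutes: 60 + 15 + 15 = 90.

90 minutes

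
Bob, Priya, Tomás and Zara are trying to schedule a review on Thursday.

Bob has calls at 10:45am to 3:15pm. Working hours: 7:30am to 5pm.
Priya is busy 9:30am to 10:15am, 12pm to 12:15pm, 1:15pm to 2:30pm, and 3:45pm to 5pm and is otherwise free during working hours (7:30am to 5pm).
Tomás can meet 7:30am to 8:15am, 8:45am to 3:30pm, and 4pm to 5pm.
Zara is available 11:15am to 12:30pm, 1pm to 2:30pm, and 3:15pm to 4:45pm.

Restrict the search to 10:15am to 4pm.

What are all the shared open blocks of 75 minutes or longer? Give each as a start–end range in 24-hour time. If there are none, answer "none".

Bob free within 07:30–17:00: 07:30–10:45, 15:15–17:00.
Priya free within 07:30–17:00: 07:30–09:30, 10:15–12:00, 12:15–13:15, 14:30–15:45.
Bob ∩ Priya: 07:30–09:30, 10:15–10:45, 15:15–15:45.
Bob ∩ Priya ∩ Tomás: 07:30–08:15, 08:45–09:30, 10:15–10:45, 15:15–15:30.
Bob ∩ Priya ∩ Tomás ∩ Zara: 15:15–15:30.
Restricted to 10:15–16:00: 15:15–15:30.
Windows ≥ 75 min: (none).

none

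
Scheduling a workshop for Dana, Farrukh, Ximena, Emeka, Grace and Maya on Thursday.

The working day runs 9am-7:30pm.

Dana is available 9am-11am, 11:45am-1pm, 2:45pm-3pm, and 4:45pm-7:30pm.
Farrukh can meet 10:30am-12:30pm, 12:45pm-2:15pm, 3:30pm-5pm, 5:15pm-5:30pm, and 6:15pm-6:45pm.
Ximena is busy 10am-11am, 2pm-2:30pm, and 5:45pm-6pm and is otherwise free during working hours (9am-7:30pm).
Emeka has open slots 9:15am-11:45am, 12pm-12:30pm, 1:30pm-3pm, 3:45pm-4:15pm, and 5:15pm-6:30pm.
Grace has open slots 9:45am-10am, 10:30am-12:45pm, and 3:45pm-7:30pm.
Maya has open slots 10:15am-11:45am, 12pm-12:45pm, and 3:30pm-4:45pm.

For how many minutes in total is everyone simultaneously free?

Ximena free within 09:00–19:30: 09:00–10:00, 11:00–14:00, 14:30–17:45, 18:00–19:30.
Dana ∩ Farrukh: 10:30–11:00, 11:45–12:30, 12:45–13:00, 16:45–17:00, 17:15–17:30, 18:15–18:45.
Dana ∩ Farrukh ∩ Ximena: 11:45–12:30, 12:45–13:00, 16:45–17:00, 17:15–17:30, 18:15–18:45.
Dana ∩ Farrukh ∩ Ximena ∩ Emeka: 12:00–12:30, 17:15–17:30, 18:15–18:30.
Dana ∩ Farrukh ∩ Ximena ∩ Emeka ∩ Grace: 12:00–12:30, 17:15–17:30, 18:15–18:30.
Dana ∩ Farrukh ∩ Ximena ∩ Emeka ∩ Grace ∩ Maya: 12:00–12:30.
Total common minutes: 30.

30 minutes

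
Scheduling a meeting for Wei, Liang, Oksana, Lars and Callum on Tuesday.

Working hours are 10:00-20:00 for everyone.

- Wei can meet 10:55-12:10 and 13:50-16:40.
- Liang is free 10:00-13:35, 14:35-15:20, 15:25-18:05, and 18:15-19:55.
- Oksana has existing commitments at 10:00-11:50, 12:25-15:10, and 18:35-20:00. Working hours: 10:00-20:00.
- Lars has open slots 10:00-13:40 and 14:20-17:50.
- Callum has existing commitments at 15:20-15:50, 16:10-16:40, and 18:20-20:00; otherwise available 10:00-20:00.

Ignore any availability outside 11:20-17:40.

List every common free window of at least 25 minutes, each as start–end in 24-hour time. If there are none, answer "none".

Oksana free within 10:00–20:00: 11:50–12:25, 15:10–18:35.
Callum free within 10:00–20:00: 10:00–15:20, 15:50–16:10, 16:40–18:20.
Wei ∩ Liang: 10:55–12:10, 14:35–15:20, 15:25–16:40.
Wei ∩ Liang ∩ Oksana: 11:50–12:10, 15:10–15:20, 15:25–16:40.
Wei ∩ Liang ∩ Oksana ∩ Lars: 11:50–12:10, 15:10–15:20, 15:25–16:40.
Wei ∩ Liang ∩ Oksana ∩ Lars ∩ Callum: 11:50–12:10, 15:10–15:20, 15:50–16:10.
Restricted to 11:20–17:40: 11:50–12:10, 15:10–15:20, 15:50–16:10.
Windows ≥ 25 min: (none).

none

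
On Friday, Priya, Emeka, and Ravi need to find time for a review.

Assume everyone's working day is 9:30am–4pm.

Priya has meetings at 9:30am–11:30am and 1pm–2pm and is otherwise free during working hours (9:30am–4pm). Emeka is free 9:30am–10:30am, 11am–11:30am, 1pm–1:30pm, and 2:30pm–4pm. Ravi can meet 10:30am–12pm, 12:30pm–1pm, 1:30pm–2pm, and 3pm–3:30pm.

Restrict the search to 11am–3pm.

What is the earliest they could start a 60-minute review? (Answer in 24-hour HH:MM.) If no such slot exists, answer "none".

Priya free within 09:30–16:00: 11:30–13:00, 14:00–16:00.
Priya ∩ Emeka: 14:30–16:00.
Priya ∩ Emeka ∩ Ravi: 15:00–15:30.
Restricted to 11:00–15:00: (none).
Windows ≥ 60 min: (none).

none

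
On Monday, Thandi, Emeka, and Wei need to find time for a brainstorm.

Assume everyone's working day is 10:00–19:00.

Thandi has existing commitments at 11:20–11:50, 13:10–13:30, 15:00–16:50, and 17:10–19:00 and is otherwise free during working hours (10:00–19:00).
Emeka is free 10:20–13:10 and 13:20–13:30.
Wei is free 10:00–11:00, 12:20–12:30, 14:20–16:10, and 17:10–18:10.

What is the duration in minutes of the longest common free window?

Thandi free within 10:00–19:00: 10:00–11:20, 11:50–13:10, 13:30–15:00, 16:50–17:10.
Thandi ∩ Emeka: 10:20–11:20, 11:50–13:10.
Thandi ∩ Emeka ∩ Wei: 10:20–11:00, 12:20–12:30.
Common window lengths: 40, 10 min; longest is 40.

40 minutes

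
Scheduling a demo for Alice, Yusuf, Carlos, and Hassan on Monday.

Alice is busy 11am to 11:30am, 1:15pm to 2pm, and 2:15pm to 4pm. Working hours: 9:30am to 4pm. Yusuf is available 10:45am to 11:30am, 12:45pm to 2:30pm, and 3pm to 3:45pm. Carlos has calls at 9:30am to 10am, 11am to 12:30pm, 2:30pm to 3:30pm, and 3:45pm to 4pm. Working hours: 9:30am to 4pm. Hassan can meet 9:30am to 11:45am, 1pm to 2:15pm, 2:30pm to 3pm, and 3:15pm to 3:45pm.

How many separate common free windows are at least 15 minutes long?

3

Alice free within 09:30–16:00: 09:30–11:00, 11:30–13:15, 14:00–14:15.
Carlos free within 09:30–16:00: 10:00–11:00, 12:30–14:30, 15:30–15:45.
Alice ∩ Yusuf: 10:45–11:00, 12:45–13:15, 14:00–14:15.
Alice ∩ Yusuf ∩ Carlos: 10:45–11:00, 12:45–13:15, 14:00–14:15.
Alice ∩ Yusuf ∩ Carlos ∩ Hassan: 10:45–11:00, 13:00–13:15, 14:00–14:15.
Windows ≥ 15 min: 10:45–11:00, 13:00–13:15, 14:00–14:15.
That's 3 windows.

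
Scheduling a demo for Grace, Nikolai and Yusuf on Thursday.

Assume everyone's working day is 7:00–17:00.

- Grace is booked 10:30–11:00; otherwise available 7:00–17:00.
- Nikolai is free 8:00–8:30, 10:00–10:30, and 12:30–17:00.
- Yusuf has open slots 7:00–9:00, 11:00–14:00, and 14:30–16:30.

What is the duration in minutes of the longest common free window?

Grace free within 07:00–17:00: 07:00–10:30, 11:00–17:00.
Grace ∩ Nikolai: 08:00–08:30, 10:00–10:30, 12:30–17:00.
Grace ∩ Nikolai ∩ Yusuf: 08:00–08:30, 12:30–14:00, 14:30–16:30.
Common window lengths: 30, 90, 120 min; longest is 120.

120 minutes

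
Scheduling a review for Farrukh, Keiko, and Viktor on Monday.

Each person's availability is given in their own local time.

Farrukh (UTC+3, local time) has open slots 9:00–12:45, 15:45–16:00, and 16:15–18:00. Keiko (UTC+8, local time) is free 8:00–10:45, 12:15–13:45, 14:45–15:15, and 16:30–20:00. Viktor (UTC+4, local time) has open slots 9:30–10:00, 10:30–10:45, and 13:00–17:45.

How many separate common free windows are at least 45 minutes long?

Farrukh → UTC: 06:00–09:45, 12:45–13:00, 13:15–15:00.
Keiko → UTC: 00:00–02:45, 04:15–05:45, 06:45–07:15, 08:30–12:00.
Viktor → UTC: 05:30–06:00, 06:30–06:45, 09:00–13:45.
Farrukh ∩ Keiko: 06:45–07:15, 08:30–09:45.
Farrukh ∩ Keiko ∩ Viktor: 09:00–09:45.
Windows ≥ 45 min: 09:00–09:45.
That's 1 window.

1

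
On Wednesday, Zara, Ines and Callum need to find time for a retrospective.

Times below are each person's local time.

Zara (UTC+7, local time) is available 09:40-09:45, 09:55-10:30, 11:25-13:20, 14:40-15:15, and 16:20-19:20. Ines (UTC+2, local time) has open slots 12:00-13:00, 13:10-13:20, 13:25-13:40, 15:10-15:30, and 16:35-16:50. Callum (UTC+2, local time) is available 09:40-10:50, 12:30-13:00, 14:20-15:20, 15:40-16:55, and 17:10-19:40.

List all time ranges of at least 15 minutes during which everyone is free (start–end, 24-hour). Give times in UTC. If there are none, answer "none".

Zara → UTC: 02:40–02:45, 02:55–03:30, 04:25–06:20, 07:40–08:15, 09:20–12:20.
Ines → UTC: 10:00–11:00, 11:10–11:20, 11:25–11:40, 13:10–13:30, 14:35–14:50.
Callum → UTC: 07:40–08:50, 10:30–11:00, 12:20–13:20, 13:40–14:55, 15:10–17:40.
Zara ∩ Ines: 10:00–11:00, 11:10–11:20, 11:25–11:40.
Zara ∩ Ines ∩ Callum: 10:30–11:00.
Windows ≥ 15 min: 10:30–11:00.

10:30–11:00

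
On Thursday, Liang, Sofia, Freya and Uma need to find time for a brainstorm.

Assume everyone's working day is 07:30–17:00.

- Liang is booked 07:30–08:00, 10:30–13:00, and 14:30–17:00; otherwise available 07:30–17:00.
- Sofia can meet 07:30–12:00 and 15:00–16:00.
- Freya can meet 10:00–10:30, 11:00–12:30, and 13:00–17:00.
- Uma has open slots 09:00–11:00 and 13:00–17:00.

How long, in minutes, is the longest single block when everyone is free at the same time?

Liang free within 07:30–17:00: 08:00–10:30, 13:00–14:30.
Liang ∩ Sofia: 08:00–10:30.
Liang ∩ Sofia ∩ Freya: 10:00–10:30.
Liang ∩ Sofia ∩ Freya ∩ Uma: 10:00–10:30.
Single common window of 30 minutes.

30 minutes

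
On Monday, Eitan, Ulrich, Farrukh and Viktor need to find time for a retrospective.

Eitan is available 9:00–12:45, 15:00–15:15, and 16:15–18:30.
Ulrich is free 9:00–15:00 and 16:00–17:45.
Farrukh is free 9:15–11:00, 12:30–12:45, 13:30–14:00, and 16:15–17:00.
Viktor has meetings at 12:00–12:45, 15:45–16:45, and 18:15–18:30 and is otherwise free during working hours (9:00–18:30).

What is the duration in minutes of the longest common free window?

Viktor free within 09:00–18:30: 09:00–12:00, 12:45–15:45, 16:45–18:15.
Eitan ∩ Ulrich: 09:00–12:45, 16:15–17:45.
Eitan ∩ Ulrich ∩ Farrukh: 09:15–11:00, 12:30–12:45, 16:15–17:00.
Eitan ∩ Ulrich ∩ Farrukh ∩ Viktor: 09:15–11:00, 16:45–17:00.
Common window lengths: 105, 15 min; longest is 105.

105 minutes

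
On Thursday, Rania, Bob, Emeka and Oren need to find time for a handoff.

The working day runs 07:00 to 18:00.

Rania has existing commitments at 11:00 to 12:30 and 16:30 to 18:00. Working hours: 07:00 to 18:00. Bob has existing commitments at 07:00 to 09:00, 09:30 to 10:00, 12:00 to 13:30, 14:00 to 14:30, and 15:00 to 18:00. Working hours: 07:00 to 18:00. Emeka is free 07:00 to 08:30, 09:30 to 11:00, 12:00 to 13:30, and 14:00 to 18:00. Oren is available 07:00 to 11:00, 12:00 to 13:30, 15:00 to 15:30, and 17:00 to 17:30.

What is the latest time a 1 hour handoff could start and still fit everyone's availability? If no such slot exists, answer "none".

Rania free within 07:00–18:00: 07:00–11:00, 12:30–16:30.
Bob free within 07:00–18:00: 09:00–09:30, 10:00–12:00, 13:30–14:00, 14:30–15:00.
Rania ∩ Bob: 09:00–09:30, 10:00–11:00, 13:30–14:00, 14:30–15:00.
Rania ∩ Bob ∩ Emeka: 10:00–11:00, 14:30–15:00.
Rania ∩ Bob ∩ Emeka ∩ Oren: 10:00–11:00.
Windows ≥ 60 min: 10:00–11:00.
Latest start in the last window 10:00–11:00 is 11:00 − 60 min = 10:00.

10:00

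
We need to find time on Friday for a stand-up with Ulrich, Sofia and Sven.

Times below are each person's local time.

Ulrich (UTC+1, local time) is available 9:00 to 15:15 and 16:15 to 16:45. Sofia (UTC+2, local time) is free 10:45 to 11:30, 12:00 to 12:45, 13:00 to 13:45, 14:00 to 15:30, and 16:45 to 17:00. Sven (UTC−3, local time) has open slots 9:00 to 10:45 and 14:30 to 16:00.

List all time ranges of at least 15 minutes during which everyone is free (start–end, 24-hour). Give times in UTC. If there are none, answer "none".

12:00–13:30

Ulrich → UTC: 08:00–14:15, 15:15–15:45.
Sofia → UTC: 08:45–09:30, 10:00–10:45, 11:00–11:45, 12:00–13:30, 14:45–15:00.
Sven → UTC: 12:00–13:45, 17:30–19:00.
Ulrich ∩ Sofia: 08:45–09:30, 10:00–10:45, 11:00–11:45, 12:00–13:30.
Ulrich ∩ Sofia ∩ Sven: 12:00–13:30.
Windows ≥ 15 min: 12:00–13:30.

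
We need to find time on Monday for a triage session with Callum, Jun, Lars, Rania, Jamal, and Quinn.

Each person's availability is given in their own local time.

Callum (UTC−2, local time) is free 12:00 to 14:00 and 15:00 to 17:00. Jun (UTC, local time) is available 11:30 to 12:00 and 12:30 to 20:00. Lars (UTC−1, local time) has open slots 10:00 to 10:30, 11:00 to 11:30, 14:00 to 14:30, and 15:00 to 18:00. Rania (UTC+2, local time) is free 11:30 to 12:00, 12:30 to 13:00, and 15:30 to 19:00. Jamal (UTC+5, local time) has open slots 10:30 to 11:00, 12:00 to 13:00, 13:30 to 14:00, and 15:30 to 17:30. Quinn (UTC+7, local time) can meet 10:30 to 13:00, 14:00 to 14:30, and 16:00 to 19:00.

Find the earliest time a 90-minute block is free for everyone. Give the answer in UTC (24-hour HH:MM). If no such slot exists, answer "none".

Callum → UTC: 14:00–16:00, 17:00–19:00.
Jun → UTC: 11:30–12:00, 12:30–20:00.
Lars → UTC: 11:00–11:30, 12:00–12:30, 15:00–15:30, 16:00–19:00.
Rania → UTC: 09:30–10:00, 10:30–11:00, 13:30–17:00.
Jamal → UTC: 05:30–06:00, 07:00–08:00, 08:30–09:00, 10:30–12:30.
Quinn → UTC: 03:30–06:00, 07:00–07:30, 09:00–12:00.
Callum ∩ Jun: 14:00–16:00, 17:00–19:00.
Callum ∩ Jun ∩ Lars: 15:00–15:30, 17:00–19:00.
Callum ∩ Jun ∩ Lars ∩ Rania: 15:00–15:30.
Callum ∩ Jun ∩ Lars ∩ Rania ∩ Jamal: (none).
Callum ∩ Jun ∩ Lars ∩ Rania ∩ Jamal ∩ Quinn: (none).
Windows ≥ 90 min: (none).

none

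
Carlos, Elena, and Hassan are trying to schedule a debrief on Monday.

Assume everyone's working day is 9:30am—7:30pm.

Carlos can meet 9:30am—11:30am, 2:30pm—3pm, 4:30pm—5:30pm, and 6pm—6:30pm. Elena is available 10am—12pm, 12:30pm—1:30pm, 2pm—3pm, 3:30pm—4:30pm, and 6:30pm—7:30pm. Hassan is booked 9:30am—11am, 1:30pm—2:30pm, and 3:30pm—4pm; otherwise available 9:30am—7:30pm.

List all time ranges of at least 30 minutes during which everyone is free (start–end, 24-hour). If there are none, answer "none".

Hassan free within 09:30–19:30: 11:00–13:30, 14:30–15:30, 16:00–19:30.
Carlos ∩ Elena: 10:00–11:30, 14:30–15:00.
Carlos ∩ Elena ∩ Hassan: 11:00–11:30, 14:30–15:00.
Windows ≥ 30 min: 11:00–11:30, 14:30–15:00.

11:00–11:30, 14:30–15:00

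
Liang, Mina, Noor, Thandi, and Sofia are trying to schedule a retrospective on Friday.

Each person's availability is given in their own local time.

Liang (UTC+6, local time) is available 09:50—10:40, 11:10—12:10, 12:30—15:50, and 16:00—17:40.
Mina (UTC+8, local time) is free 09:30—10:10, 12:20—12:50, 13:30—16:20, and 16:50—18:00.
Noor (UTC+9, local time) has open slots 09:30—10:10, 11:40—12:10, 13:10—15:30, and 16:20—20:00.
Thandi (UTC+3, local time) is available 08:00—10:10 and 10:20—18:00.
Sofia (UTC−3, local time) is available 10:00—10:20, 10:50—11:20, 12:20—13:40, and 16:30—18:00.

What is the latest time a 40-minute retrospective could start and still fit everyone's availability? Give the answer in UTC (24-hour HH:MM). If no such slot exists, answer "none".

Liang → UTC: 03:50–04:40, 05:10–06:10, 06:30–09:50, 10:00–11:40.
Mina → UTC: 01:30–02:10, 04:20–04:50, 05:30–08:20, 08:50–10:00.
Noor → UTC: 00:30–01:10, 02:40–03:10, 04:10–06:30, 07:20–11:00.
Thandi → UTC: 05:00–07:10, 07:20–15:00.
Sofia → UTC: 13:00–13:20, 13:50–14:20, 15:20–16:40, 19:30–21:00.
Liang ∩ Mina: 04:20–04:40, 05:30–06:10, 06:30–08:20, 08:50–09:50.
Liang ∩ Mina ∩ Noor: 04:20–04:40, 05:30–06:10, 07:20–08:20, 08:50–09:50.
Liang ∩ Mina ∩ Noor ∩ Thandi: 05:30–06:10, 07:20–08:20, 08:50–09:50.
Liang ∩ Mina ∩ Noor ∩ Thandi ∩ Sofia: (none).
Windows ≥ 40 min: (none).

none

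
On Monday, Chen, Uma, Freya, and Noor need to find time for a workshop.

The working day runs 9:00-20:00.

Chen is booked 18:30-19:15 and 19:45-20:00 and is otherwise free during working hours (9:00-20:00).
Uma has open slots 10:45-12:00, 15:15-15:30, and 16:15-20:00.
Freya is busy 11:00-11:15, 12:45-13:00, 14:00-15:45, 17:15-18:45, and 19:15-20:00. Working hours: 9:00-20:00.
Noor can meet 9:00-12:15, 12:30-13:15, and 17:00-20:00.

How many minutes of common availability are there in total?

75 minutes

Chen free within 09:00–20:00: 09:00–18:30, 19:15–19:45.
Freya free within 09:00–20:00: 09:00–11:00, 11:15–12:45, 13:00–14:00, 15:45–17:15, 18:45–19:15.
Chen ∩ Uma: 10:45–12:00, 15:15–15:30, 16:15–18:30, 19:15–19:45.
Chen ∩ Uma ∩ Freya: 10:45–11:00, 11:15–12:00, 16:15–17:15.
Chen ∩ Uma ∩ Freya ∩ Noor: 10:45–11:00, 11:15–12:00, 17:00–17:15.
Total common minutes: 15 + 45 + 15 = 75.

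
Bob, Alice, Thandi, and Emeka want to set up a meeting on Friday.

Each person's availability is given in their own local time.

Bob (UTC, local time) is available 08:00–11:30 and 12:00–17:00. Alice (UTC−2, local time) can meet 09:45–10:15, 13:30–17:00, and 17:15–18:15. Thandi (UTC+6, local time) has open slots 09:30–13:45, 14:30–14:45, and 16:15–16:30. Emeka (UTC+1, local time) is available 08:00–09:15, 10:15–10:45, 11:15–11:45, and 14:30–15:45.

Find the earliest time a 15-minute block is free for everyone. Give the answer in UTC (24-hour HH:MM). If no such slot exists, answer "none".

Bob → UTC: 08:00–11:30, 12:00–17:00.
Alice → UTC: 11:45–12:15, 15:30–19:00, 19:15–20:15.
Thandi → UTC: 03:30–07:45, 08:30–08:45, 10:15–10:30.
Emeka → UTC: 07:00–08:15, 09:15–09:45, 10:15–10:45, 13:30–14:45.
Bob ∩ Alice: 12:00–12:15, 15:30–17:00.
Bob ∩ Alice ∩ Thandi: (none).
Bob ∩ Alice ∩ Thandi ∩ Emeka: (none).
Windows ≥ 15 min: (none).

none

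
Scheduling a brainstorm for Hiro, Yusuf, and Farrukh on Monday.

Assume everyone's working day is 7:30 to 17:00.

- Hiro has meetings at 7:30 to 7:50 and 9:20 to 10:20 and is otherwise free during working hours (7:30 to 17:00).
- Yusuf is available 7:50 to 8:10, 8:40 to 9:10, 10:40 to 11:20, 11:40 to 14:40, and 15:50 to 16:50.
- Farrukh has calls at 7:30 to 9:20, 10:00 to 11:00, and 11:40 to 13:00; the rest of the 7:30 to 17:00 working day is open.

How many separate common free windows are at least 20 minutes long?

3

Hiro free within 07:30–17:00: 07:50–09:20, 10:20–17:00.
Farrukh free within 07:30–17:00: 09:20–10:00, 11:00–11:40, 13:00–17:00.
Hiro ∩ Yusuf: 07:50–08:10, 08:40–09:10, 10:40–11:20, 11:40–14:40, 15:50–16:50.
Hiro ∩ Yusuf ∩ Farrukh: 11:00–11:20, 13:00–14:40, 15:50–16:50.
Windows ≥ 20 min: 11:00–11:20, 13:00–14:40, 15:50–16:50.
That's 3 windows.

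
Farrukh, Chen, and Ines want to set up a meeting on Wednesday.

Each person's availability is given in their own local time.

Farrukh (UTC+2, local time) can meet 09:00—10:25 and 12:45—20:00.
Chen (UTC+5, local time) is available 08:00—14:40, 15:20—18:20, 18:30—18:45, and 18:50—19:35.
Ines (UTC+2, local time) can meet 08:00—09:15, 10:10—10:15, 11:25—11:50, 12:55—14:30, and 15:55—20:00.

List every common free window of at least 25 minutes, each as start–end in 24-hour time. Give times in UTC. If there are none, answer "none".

Farrukh → UTC: 07:00–08:25, 10:45–18:00.
Chen → UTC: 03:00–09:40, 10:20–13:20, 13:30–13:45, 13:50–14:35.
Ines → UTC: 06:00–07:15, 08:10–08:15, 09:25–09:50, 10:55–12:30, 13:55–18:00.
Farrukh ∩ Chen: 07:00–08:25, 10:45–13:20, 13:30–13:45, 13:50–14:35.
Farrukh ∩ Chen ∩ Ines: 07:00–07:15, 08:10–08:15, 10:55–12:30, 13:55–14:35.
Windows ≥ 25 min: 10:55–12:30, 13:55–14:35.

10:55–12:30, 13:55–14:35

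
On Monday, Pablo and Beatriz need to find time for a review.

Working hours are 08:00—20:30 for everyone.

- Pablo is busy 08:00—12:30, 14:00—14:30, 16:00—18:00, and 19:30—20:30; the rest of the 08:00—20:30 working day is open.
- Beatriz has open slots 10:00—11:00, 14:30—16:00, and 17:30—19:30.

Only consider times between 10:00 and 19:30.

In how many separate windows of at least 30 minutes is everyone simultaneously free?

Pablo free within 08:00–20:30: 12:30–14:00, 14:30–16:00, 18:00–19:30.
Pablo ∩ Beatriz: 14:30–16:00, 18:00–19:30.
Restricted to 10:00–19:30: 14:30–16:00, 18:00–19:30.
Windows ≥ 30 min: 14:30–16:00, 18:00–19:30.
That's 2 windows.

2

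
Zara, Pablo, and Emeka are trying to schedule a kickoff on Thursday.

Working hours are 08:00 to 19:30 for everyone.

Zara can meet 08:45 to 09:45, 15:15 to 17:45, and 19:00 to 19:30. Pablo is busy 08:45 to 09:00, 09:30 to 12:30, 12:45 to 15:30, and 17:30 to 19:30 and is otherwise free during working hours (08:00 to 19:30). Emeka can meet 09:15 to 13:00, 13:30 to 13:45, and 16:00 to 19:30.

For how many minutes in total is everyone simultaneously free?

105 minutes

Pablo free within 08:00–19:30: 08:00–08:45, 09:00–09:30, 12:30–12:45, 15:30–17:30.
Zara ∩ Pablo: 09:00–09:30, 15:30–17:30.
Zara ∩ Pablo ∩ Emeka: 09:15–09:30, 16:00–17:30.
Total common minutes: 15 + 90 = 105.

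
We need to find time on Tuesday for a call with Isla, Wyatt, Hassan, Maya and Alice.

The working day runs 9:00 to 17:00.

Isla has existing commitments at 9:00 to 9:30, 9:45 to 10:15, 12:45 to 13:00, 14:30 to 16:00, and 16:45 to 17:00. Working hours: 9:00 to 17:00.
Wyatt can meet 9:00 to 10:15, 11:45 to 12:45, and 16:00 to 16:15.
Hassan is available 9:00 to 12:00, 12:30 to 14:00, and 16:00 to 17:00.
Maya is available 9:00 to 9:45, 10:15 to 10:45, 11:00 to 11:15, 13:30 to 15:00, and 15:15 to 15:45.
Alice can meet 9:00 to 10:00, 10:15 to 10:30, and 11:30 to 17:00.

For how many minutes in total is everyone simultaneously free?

Isla free within 09:00–17:00: 09:30–09:45, 10:15–12:45, 13:00–14:30, 16:00–16:45.
Isla ∩ Wyatt: 09:30–09:45, 11:45–12:45, 16:00–16:15.
Isla ∩ Wyatt ∩ Hassan: 09:30–09:45, 11:45–12:00, 12:30–12:45, 16:00–16:15.
Isla ∩ Wyatt ∩ Hassan ∩ Maya: 09:30–09:45.
Isla ∩ Wyatt ∩ Hassan ∩ Maya ∩ Alice: 09:30–09:45.
Total common minutes: 15.

15 minutes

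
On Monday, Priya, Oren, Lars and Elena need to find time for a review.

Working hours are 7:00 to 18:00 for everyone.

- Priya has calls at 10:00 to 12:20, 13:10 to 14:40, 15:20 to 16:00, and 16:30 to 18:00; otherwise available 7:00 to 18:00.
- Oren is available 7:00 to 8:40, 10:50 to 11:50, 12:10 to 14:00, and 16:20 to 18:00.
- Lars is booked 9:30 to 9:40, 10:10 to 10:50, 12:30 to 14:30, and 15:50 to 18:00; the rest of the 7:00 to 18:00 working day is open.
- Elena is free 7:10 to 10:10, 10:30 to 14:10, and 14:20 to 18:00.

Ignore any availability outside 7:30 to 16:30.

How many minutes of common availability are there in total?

Priya free within 07:00–18:00: 07:00–10:00, 12:20–13:10, 14:40–15:20, 16:00–16:30.
Lars free within 07:00–18:00: 07:00–09:30, 09:40–10:10, 10:50–12:30, 14:30–15:50.
Priya ∩ Oren: 07:00–08:40, 12:20–13:10, 16:20–16:30.
Priya ∩ Oren ∩ Lars: 07:00–08:40, 12:20–12:30.
Priya ∩ Oren ∩ Lars ∩ Elena: 07:10–08:40, 12:20–12:30.
Restricted to 07:30–16:30: 07:30–08:40, 12:20–12:30.
Total common minutes: 70 + 10 = 80.

80 minutes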